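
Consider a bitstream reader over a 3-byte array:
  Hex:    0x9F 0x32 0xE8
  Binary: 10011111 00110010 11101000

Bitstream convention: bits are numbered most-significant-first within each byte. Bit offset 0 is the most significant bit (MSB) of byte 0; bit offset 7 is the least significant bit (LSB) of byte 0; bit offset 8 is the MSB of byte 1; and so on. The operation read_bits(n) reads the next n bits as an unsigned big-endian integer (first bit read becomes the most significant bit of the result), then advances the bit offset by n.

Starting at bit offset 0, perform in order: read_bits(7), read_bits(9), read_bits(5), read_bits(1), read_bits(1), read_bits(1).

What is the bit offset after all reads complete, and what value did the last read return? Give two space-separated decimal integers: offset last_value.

Read 1: bits[0:7] width=7 -> value=79 (bin 1001111); offset now 7 = byte 0 bit 7; 17 bits remain
Read 2: bits[7:16] width=9 -> value=306 (bin 100110010); offset now 16 = byte 2 bit 0; 8 bits remain
Read 3: bits[16:21] width=5 -> value=29 (bin 11101); offset now 21 = byte 2 bit 5; 3 bits remain
Read 4: bits[21:22] width=1 -> value=0 (bin 0); offset now 22 = byte 2 bit 6; 2 bits remain
Read 5: bits[22:23] width=1 -> value=0 (bin 0); offset now 23 = byte 2 bit 7; 1 bits remain
Read 6: bits[23:24] width=1 -> value=0 (bin 0); offset now 24 = byte 3 bit 0; 0 bits remain

Answer: 24 0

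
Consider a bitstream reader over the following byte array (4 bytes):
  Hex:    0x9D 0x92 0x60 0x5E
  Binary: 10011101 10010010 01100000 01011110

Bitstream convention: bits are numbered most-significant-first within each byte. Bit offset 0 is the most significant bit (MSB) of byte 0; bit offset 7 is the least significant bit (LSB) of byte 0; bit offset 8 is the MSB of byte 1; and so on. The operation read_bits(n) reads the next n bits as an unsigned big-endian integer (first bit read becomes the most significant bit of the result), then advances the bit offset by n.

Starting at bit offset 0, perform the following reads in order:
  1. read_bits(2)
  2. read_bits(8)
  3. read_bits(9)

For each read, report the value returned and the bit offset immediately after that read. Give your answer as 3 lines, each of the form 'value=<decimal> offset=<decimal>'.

Read 1: bits[0:2] width=2 -> value=2 (bin 10); offset now 2 = byte 0 bit 2; 30 bits remain
Read 2: bits[2:10] width=8 -> value=118 (bin 01110110); offset now 10 = byte 1 bit 2; 22 bits remain
Read 3: bits[10:19] width=9 -> value=147 (bin 010010011); offset now 19 = byte 2 bit 3; 13 bits remain

Answer: value=2 offset=2
value=118 offset=10
value=147 offset=19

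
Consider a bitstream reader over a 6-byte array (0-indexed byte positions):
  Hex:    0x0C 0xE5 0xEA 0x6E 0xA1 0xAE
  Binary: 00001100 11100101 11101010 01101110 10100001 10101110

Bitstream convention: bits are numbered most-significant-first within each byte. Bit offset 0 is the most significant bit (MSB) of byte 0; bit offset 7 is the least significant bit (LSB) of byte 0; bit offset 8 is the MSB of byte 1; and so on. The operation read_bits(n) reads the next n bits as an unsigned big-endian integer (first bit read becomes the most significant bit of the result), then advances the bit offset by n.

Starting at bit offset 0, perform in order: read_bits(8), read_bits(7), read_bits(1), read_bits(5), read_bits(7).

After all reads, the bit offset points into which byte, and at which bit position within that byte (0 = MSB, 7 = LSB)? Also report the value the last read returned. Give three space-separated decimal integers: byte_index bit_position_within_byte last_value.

Read 1: bits[0:8] width=8 -> value=12 (bin 00001100); offset now 8 = byte 1 bit 0; 40 bits remain
Read 2: bits[8:15] width=7 -> value=114 (bin 1110010); offset now 15 = byte 1 bit 7; 33 bits remain
Read 3: bits[15:16] width=1 -> value=1 (bin 1); offset now 16 = byte 2 bit 0; 32 bits remain
Read 4: bits[16:21] width=5 -> value=29 (bin 11101); offset now 21 = byte 2 bit 5; 27 bits remain
Read 5: bits[21:28] width=7 -> value=38 (bin 0100110); offset now 28 = byte 3 bit 4; 20 bits remain

Answer: 3 4 38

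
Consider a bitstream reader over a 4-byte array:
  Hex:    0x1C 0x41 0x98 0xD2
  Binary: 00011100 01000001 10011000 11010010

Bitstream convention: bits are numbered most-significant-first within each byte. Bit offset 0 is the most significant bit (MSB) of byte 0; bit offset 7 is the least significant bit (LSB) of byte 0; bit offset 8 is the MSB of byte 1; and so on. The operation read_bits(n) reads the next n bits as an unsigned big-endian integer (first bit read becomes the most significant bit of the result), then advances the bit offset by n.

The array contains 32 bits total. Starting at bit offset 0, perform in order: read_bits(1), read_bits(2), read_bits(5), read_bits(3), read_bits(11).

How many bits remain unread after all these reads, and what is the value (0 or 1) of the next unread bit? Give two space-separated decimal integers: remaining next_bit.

Answer: 10 0

Derivation:
Read 1: bits[0:1] width=1 -> value=0 (bin 0); offset now 1 = byte 0 bit 1; 31 bits remain
Read 2: bits[1:3] width=2 -> value=0 (bin 00); offset now 3 = byte 0 bit 3; 29 bits remain
Read 3: bits[3:8] width=5 -> value=28 (bin 11100); offset now 8 = byte 1 bit 0; 24 bits remain
Read 4: bits[8:11] width=3 -> value=2 (bin 010); offset now 11 = byte 1 bit 3; 21 bits remain
Read 5: bits[11:22] width=11 -> value=102 (bin 00001100110); offset now 22 = byte 2 bit 6; 10 bits remain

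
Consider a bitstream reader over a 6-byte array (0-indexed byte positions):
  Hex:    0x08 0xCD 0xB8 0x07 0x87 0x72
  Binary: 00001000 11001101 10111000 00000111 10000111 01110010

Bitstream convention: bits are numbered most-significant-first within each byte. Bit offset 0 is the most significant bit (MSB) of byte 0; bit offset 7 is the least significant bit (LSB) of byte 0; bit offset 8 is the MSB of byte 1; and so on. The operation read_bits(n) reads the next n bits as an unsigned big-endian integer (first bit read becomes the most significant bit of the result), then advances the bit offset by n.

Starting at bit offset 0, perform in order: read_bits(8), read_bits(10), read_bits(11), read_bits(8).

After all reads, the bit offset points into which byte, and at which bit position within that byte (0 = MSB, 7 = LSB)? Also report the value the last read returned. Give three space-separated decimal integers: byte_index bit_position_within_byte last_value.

Read 1: bits[0:8] width=8 -> value=8 (bin 00001000); offset now 8 = byte 1 bit 0; 40 bits remain
Read 2: bits[8:18] width=10 -> value=822 (bin 1100110110); offset now 18 = byte 2 bit 2; 30 bits remain
Read 3: bits[18:29] width=11 -> value=1792 (bin 11100000000); offset now 29 = byte 3 bit 5; 19 bits remain
Read 4: bits[29:37] width=8 -> value=240 (bin 11110000); offset now 37 = byte 4 bit 5; 11 bits remain

Answer: 4 5 240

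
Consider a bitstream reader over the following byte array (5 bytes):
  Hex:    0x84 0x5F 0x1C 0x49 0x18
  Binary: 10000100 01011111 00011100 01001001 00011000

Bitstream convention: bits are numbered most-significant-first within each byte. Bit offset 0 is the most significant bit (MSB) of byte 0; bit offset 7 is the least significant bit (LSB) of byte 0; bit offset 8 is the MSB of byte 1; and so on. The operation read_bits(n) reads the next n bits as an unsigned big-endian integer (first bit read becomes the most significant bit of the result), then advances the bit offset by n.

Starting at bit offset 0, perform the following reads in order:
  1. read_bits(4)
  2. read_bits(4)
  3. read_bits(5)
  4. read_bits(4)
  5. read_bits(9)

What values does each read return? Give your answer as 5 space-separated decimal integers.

Answer: 8 4 11 14 113

Derivation:
Read 1: bits[0:4] width=4 -> value=8 (bin 1000); offset now 4 = byte 0 bit 4; 36 bits remain
Read 2: bits[4:8] width=4 -> value=4 (bin 0100); offset now 8 = byte 1 bit 0; 32 bits remain
Read 3: bits[8:13] width=5 -> value=11 (bin 01011); offset now 13 = byte 1 bit 5; 27 bits remain
Read 4: bits[13:17] width=4 -> value=14 (bin 1110); offset now 17 = byte 2 bit 1; 23 bits remain
Read 5: bits[17:26] width=9 -> value=113 (bin 001110001); offset now 26 = byte 3 bit 2; 14 bits remain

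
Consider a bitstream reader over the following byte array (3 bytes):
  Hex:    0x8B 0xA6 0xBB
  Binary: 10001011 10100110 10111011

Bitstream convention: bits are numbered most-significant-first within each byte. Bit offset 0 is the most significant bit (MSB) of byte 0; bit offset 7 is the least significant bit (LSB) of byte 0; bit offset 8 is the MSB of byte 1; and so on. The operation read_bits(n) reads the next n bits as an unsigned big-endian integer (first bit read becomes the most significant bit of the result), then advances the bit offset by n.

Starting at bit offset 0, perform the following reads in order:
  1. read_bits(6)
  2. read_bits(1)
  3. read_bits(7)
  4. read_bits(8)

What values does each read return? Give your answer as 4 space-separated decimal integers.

Answer: 34 1 105 174

Derivation:
Read 1: bits[0:6] width=6 -> value=34 (bin 100010); offset now 6 = byte 0 bit 6; 18 bits remain
Read 2: bits[6:7] width=1 -> value=1 (bin 1); offset now 7 = byte 0 bit 7; 17 bits remain
Read 3: bits[7:14] width=7 -> value=105 (bin 1101001); offset now 14 = byte 1 bit 6; 10 bits remain
Read 4: bits[14:22] width=8 -> value=174 (bin 10101110); offset now 22 = byte 2 bit 6; 2 bits remain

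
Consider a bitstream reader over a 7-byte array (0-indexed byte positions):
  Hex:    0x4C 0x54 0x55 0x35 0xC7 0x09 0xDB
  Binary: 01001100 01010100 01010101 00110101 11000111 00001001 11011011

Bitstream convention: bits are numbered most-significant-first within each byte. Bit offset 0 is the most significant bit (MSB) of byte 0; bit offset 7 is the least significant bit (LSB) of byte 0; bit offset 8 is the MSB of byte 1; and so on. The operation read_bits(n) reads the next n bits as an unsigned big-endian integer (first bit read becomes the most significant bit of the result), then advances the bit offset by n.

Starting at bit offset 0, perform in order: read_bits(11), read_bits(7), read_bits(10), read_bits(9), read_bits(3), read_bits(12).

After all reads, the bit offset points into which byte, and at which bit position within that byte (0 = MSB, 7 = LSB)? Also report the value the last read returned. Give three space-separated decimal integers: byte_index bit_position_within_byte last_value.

Read 1: bits[0:11] width=11 -> value=610 (bin 01001100010); offset now 11 = byte 1 bit 3; 45 bits remain
Read 2: bits[11:18] width=7 -> value=81 (bin 1010001); offset now 18 = byte 2 bit 2; 38 bits remain
Read 3: bits[18:28] width=10 -> value=339 (bin 0101010011); offset now 28 = byte 3 bit 4; 28 bits remain
Read 4: bits[28:37] width=9 -> value=184 (bin 010111000); offset now 37 = byte 4 bit 5; 19 bits remain
Read 5: bits[37:40] width=3 -> value=7 (bin 111); offset now 40 = byte 5 bit 0; 16 bits remain
Read 6: bits[40:52] width=12 -> value=157 (bin 000010011101); offset now 52 = byte 6 bit 4; 4 bits remain

Answer: 6 4 157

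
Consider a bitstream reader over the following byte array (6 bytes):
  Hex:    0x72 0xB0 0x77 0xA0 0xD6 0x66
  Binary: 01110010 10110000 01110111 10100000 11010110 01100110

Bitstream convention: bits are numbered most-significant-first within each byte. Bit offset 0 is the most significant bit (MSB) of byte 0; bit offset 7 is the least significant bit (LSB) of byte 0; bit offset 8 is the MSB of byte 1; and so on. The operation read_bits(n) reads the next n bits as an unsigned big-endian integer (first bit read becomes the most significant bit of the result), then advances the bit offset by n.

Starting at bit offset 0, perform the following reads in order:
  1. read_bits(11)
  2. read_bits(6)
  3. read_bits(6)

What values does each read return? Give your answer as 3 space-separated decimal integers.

Answer: 917 32 59

Derivation:
Read 1: bits[0:11] width=11 -> value=917 (bin 01110010101); offset now 11 = byte 1 bit 3; 37 bits remain
Read 2: bits[11:17] width=6 -> value=32 (bin 100000); offset now 17 = byte 2 bit 1; 31 bits remain
Read 3: bits[17:23] width=6 -> value=59 (bin 111011); offset now 23 = byte 2 bit 7; 25 bits remain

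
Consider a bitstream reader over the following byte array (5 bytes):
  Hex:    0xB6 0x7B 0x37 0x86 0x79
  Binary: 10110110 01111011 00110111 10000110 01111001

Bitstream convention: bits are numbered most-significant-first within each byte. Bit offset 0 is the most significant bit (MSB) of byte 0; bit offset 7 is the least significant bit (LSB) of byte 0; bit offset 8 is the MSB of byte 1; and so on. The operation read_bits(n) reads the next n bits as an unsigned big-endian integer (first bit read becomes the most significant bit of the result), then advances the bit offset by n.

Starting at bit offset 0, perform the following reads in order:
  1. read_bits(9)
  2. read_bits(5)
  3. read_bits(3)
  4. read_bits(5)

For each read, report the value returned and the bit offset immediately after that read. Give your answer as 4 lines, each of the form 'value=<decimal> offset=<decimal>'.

Answer: value=364 offset=9
value=30 offset=14
value=6 offset=17
value=13 offset=22

Derivation:
Read 1: bits[0:9] width=9 -> value=364 (bin 101101100); offset now 9 = byte 1 bit 1; 31 bits remain
Read 2: bits[9:14] width=5 -> value=30 (bin 11110); offset now 14 = byte 1 bit 6; 26 bits remain
Read 3: bits[14:17] width=3 -> value=6 (bin 110); offset now 17 = byte 2 bit 1; 23 bits remain
Read 4: bits[17:22] width=5 -> value=13 (bin 01101); offset now 22 = byte 2 bit 6; 18 bits remain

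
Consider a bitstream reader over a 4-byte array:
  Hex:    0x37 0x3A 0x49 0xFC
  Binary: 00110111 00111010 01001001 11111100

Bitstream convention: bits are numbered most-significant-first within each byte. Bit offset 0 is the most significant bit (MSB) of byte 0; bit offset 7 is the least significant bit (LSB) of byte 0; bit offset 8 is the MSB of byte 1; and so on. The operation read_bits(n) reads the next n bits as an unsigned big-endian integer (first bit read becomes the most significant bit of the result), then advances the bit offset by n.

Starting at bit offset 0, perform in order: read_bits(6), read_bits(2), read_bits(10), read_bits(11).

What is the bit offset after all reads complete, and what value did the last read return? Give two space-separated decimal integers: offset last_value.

Answer: 29 319

Derivation:
Read 1: bits[0:6] width=6 -> value=13 (bin 001101); offset now 6 = byte 0 bit 6; 26 bits remain
Read 2: bits[6:8] width=2 -> value=3 (bin 11); offset now 8 = byte 1 bit 0; 24 bits remain
Read 3: bits[8:18] width=10 -> value=233 (bin 0011101001); offset now 18 = byte 2 bit 2; 14 bits remain
Read 4: bits[18:29] width=11 -> value=319 (bin 00100111111); offset now 29 = byte 3 bit 5; 3 bits remain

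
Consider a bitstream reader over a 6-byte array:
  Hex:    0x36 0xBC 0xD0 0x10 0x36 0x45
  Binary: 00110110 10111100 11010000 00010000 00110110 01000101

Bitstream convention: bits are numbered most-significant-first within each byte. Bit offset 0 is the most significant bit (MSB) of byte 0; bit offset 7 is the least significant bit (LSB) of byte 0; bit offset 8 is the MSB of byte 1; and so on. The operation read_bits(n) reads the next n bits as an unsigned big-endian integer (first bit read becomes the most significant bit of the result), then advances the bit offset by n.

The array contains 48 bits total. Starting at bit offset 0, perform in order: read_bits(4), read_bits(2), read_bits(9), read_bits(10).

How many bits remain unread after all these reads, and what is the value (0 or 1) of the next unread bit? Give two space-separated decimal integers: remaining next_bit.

Answer: 23 0

Derivation:
Read 1: bits[0:4] width=4 -> value=3 (bin 0011); offset now 4 = byte 0 bit 4; 44 bits remain
Read 2: bits[4:6] width=2 -> value=1 (bin 01); offset now 6 = byte 0 bit 6; 42 bits remain
Read 3: bits[6:15] width=9 -> value=350 (bin 101011110); offset now 15 = byte 1 bit 7; 33 bits remain
Read 4: bits[15:25] width=10 -> value=416 (bin 0110100000); offset now 25 = byte 3 bit 1; 23 bits remain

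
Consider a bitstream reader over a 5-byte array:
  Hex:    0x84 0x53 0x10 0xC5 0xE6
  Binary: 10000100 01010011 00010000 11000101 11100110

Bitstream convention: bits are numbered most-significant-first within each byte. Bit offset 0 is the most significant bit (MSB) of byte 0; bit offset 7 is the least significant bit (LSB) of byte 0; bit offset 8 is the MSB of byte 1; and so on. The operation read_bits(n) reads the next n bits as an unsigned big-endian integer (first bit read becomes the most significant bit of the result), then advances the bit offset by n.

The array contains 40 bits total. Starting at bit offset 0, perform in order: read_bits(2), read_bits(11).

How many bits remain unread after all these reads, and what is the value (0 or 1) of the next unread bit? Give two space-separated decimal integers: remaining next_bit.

Answer: 27 0

Derivation:
Read 1: bits[0:2] width=2 -> value=2 (bin 10); offset now 2 = byte 0 bit 2; 38 bits remain
Read 2: bits[2:13] width=11 -> value=138 (bin 00010001010); offset now 13 = byte 1 bit 5; 27 bits remain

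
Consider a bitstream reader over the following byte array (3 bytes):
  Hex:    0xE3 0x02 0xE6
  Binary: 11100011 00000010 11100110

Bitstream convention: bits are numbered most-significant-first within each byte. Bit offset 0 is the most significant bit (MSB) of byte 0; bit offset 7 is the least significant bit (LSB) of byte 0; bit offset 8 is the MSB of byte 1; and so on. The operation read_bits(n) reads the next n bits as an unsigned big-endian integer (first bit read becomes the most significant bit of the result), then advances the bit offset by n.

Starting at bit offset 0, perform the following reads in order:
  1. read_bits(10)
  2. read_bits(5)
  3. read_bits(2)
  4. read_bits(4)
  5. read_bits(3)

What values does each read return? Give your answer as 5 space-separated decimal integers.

Read 1: bits[0:10] width=10 -> value=908 (bin 1110001100); offset now 10 = byte 1 bit 2; 14 bits remain
Read 2: bits[10:15] width=5 -> value=1 (bin 00001); offset now 15 = byte 1 bit 7; 9 bits remain
Read 3: bits[15:17] width=2 -> value=1 (bin 01); offset now 17 = byte 2 bit 1; 7 bits remain
Read 4: bits[17:21] width=4 -> value=12 (bin 1100); offset now 21 = byte 2 bit 5; 3 bits remain
Read 5: bits[21:24] width=3 -> value=6 (bin 110); offset now 24 = byte 3 bit 0; 0 bits remain

Answer: 908 1 1 12 6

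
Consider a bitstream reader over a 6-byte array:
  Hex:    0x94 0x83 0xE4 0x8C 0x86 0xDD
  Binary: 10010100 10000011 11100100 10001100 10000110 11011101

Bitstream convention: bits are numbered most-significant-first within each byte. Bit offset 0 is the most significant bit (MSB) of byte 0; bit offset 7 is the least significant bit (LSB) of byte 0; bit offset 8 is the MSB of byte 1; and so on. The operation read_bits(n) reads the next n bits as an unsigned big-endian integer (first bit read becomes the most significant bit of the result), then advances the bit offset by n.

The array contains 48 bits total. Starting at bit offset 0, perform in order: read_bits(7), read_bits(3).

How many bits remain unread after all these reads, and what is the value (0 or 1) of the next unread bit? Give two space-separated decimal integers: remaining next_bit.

Read 1: bits[0:7] width=7 -> value=74 (bin 1001010); offset now 7 = byte 0 bit 7; 41 bits remain
Read 2: bits[7:10] width=3 -> value=2 (bin 010); offset now 10 = byte 1 bit 2; 38 bits remain

Answer: 38 0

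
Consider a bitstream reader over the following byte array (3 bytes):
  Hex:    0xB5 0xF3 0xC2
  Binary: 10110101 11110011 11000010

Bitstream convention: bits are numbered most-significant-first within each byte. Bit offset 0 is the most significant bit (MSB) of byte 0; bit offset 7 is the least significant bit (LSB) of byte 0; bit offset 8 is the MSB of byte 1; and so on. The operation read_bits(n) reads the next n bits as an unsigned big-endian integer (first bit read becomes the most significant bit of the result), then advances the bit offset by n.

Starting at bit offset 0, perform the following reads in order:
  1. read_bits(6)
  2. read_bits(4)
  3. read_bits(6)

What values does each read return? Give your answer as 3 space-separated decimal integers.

Answer: 45 7 51

Derivation:
Read 1: bits[0:6] width=6 -> value=45 (bin 101101); offset now 6 = byte 0 bit 6; 18 bits remain
Read 2: bits[6:10] width=4 -> value=7 (bin 0111); offset now 10 = byte 1 bit 2; 14 bits remain
Read 3: bits[10:16] width=6 -> value=51 (bin 110011); offset now 16 = byte 2 bit 0; 8 bits remain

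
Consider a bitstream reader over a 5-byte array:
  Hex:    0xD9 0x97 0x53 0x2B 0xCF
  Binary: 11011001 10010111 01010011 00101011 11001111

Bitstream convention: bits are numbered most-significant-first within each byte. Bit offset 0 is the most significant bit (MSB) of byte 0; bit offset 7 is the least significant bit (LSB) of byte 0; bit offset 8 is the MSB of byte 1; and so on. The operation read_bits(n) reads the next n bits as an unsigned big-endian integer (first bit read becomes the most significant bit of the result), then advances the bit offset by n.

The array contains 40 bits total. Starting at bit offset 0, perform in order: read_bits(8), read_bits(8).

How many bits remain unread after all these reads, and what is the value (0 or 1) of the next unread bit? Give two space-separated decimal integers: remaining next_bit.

Answer: 24 0

Derivation:
Read 1: bits[0:8] width=8 -> value=217 (bin 11011001); offset now 8 = byte 1 bit 0; 32 bits remain
Read 2: bits[8:16] width=8 -> value=151 (bin 10010111); offset now 16 = byte 2 bit 0; 24 bits remain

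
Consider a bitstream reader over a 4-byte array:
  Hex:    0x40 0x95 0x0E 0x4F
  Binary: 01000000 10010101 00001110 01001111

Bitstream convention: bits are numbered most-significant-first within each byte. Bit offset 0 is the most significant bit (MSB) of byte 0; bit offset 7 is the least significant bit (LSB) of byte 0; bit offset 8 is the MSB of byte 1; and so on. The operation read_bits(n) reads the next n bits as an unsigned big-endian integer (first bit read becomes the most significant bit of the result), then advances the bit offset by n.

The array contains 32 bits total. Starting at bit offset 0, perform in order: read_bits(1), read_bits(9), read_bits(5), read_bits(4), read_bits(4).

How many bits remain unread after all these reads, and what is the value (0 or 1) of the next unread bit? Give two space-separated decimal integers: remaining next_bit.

Answer: 9 0

Derivation:
Read 1: bits[0:1] width=1 -> value=0 (bin 0); offset now 1 = byte 0 bit 1; 31 bits remain
Read 2: bits[1:10] width=9 -> value=258 (bin 100000010); offset now 10 = byte 1 bit 2; 22 bits remain
Read 3: bits[10:15] width=5 -> value=10 (bin 01010); offset now 15 = byte 1 bit 7; 17 bits remain
Read 4: bits[15:19] width=4 -> value=8 (bin 1000); offset now 19 = byte 2 bit 3; 13 bits remain
Read 5: bits[19:23] width=4 -> value=7 (bin 0111); offset now 23 = byte 2 bit 7; 9 bits remain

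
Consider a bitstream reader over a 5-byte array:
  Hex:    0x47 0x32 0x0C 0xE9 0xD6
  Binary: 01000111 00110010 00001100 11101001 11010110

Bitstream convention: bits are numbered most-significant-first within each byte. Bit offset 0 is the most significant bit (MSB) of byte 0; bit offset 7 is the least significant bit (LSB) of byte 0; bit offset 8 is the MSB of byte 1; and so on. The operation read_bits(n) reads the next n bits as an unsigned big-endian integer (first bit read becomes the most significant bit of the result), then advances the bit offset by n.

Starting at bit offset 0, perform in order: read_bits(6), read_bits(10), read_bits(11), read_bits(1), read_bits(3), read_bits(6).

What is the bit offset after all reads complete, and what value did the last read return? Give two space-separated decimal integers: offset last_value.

Answer: 37 58

Derivation:
Read 1: bits[0:6] width=6 -> value=17 (bin 010001); offset now 6 = byte 0 bit 6; 34 bits remain
Read 2: bits[6:16] width=10 -> value=818 (bin 1100110010); offset now 16 = byte 2 bit 0; 24 bits remain
Read 3: bits[16:27] width=11 -> value=103 (bin 00001100111); offset now 27 = byte 3 bit 3; 13 bits remain
Read 4: bits[27:28] width=1 -> value=0 (bin 0); offset now 28 = byte 3 bit 4; 12 bits remain
Read 5: bits[28:31] width=3 -> value=4 (bin 100); offset now 31 = byte 3 bit 7; 9 bits remain
Read 6: bits[31:37] width=6 -> value=58 (bin 111010); offset now 37 = byte 4 bit 5; 3 bits remain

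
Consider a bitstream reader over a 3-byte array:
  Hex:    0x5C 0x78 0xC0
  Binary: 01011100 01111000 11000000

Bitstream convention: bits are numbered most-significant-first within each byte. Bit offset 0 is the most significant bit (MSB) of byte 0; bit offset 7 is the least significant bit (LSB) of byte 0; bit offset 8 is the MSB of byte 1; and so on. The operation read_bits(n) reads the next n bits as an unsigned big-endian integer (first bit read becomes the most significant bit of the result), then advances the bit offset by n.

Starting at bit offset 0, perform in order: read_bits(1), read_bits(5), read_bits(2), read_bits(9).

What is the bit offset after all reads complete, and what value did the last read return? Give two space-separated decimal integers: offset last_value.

Read 1: bits[0:1] width=1 -> value=0 (bin 0); offset now 1 = byte 0 bit 1; 23 bits remain
Read 2: bits[1:6] width=5 -> value=23 (bin 10111); offset now 6 = byte 0 bit 6; 18 bits remain
Read 3: bits[6:8] width=2 -> value=0 (bin 00); offset now 8 = byte 1 bit 0; 16 bits remain
Read 4: bits[8:17] width=9 -> value=241 (bin 011110001); offset now 17 = byte 2 bit 1; 7 bits remain

Answer: 17 241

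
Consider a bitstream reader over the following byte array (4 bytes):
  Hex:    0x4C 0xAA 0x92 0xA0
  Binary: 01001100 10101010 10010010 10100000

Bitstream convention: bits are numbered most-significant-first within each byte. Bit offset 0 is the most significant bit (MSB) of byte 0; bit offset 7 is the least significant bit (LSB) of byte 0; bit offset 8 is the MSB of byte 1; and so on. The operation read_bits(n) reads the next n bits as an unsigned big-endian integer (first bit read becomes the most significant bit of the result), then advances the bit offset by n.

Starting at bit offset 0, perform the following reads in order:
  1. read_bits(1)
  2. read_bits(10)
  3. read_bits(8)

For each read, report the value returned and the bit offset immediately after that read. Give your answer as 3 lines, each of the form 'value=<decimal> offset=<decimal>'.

Read 1: bits[0:1] width=1 -> value=0 (bin 0); offset now 1 = byte 0 bit 1; 31 bits remain
Read 2: bits[1:11] width=10 -> value=613 (bin 1001100101); offset now 11 = byte 1 bit 3; 21 bits remain
Read 3: bits[11:19] width=8 -> value=84 (bin 01010100); offset now 19 = byte 2 bit 3; 13 bits remain

Answer: value=0 offset=1
value=613 offset=11
value=84 offset=19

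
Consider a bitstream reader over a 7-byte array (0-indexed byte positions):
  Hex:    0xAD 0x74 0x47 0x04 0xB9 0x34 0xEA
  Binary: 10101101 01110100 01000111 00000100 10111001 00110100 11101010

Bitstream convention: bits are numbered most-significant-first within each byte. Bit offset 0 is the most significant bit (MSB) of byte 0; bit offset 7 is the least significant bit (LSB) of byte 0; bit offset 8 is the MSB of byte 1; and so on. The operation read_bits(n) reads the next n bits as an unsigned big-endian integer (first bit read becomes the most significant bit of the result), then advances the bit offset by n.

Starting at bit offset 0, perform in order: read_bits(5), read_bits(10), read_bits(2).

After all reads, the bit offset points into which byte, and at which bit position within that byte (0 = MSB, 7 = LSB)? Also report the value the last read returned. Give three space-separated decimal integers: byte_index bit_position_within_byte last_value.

Answer: 2 1 0

Derivation:
Read 1: bits[0:5] width=5 -> value=21 (bin 10101); offset now 5 = byte 0 bit 5; 51 bits remain
Read 2: bits[5:15] width=10 -> value=698 (bin 1010111010); offset now 15 = byte 1 bit 7; 41 bits remain
Read 3: bits[15:17] width=2 -> value=0 (bin 00); offset now 17 = byte 2 bit 1; 39 bits remain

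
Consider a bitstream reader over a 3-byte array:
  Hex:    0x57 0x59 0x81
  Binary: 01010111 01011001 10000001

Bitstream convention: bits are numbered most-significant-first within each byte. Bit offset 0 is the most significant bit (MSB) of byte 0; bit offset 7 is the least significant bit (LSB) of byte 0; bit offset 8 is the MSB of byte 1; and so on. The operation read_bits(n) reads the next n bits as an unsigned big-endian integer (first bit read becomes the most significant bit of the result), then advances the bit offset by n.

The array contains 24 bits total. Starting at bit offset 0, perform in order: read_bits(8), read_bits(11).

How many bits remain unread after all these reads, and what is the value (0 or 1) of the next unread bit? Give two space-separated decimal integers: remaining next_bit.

Answer: 5 0

Derivation:
Read 1: bits[0:8] width=8 -> value=87 (bin 01010111); offset now 8 = byte 1 bit 0; 16 bits remain
Read 2: bits[8:19] width=11 -> value=716 (bin 01011001100); offset now 19 = byte 2 bit 3; 5 bits remain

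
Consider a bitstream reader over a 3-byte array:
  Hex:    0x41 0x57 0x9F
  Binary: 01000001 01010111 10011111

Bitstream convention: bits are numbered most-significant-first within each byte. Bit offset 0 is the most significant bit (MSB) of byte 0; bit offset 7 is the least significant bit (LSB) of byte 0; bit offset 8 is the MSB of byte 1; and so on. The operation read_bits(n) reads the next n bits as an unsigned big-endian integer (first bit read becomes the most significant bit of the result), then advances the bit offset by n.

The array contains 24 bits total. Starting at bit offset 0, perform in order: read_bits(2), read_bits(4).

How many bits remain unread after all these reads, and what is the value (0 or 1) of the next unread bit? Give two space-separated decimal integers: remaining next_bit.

Read 1: bits[0:2] width=2 -> value=1 (bin 01); offset now 2 = byte 0 bit 2; 22 bits remain
Read 2: bits[2:6] width=4 -> value=0 (bin 0000); offset now 6 = byte 0 bit 6; 18 bits remain

Answer: 18 0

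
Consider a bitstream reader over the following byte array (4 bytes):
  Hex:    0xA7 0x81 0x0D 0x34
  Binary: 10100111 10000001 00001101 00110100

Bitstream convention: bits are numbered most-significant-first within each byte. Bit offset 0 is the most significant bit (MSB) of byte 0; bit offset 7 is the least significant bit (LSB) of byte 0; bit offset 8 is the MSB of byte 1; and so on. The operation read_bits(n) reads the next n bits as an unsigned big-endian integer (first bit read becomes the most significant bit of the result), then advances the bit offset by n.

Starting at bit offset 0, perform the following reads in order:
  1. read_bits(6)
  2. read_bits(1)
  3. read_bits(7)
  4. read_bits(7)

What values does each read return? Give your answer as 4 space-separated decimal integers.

Read 1: bits[0:6] width=6 -> value=41 (bin 101001); offset now 6 = byte 0 bit 6; 26 bits remain
Read 2: bits[6:7] width=1 -> value=1 (bin 1); offset now 7 = byte 0 bit 7; 25 bits remain
Read 3: bits[7:14] width=7 -> value=96 (bin 1100000); offset now 14 = byte 1 bit 6; 18 bits remain
Read 4: bits[14:21] width=7 -> value=33 (bin 0100001); offset now 21 = byte 2 bit 5; 11 bits remain

Answer: 41 1 96 33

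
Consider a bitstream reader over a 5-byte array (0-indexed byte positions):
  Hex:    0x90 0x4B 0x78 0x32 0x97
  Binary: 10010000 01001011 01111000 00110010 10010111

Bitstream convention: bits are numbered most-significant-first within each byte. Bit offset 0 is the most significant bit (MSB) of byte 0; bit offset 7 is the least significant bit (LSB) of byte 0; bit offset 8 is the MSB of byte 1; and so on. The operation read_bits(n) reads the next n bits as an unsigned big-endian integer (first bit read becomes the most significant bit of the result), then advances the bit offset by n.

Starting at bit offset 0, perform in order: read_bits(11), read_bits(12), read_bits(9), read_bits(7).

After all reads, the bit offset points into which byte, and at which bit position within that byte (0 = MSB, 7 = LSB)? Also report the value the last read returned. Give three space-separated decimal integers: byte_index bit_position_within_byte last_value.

Answer: 4 7 75

Derivation:
Read 1: bits[0:11] width=11 -> value=1154 (bin 10010000010); offset now 11 = byte 1 bit 3; 29 bits remain
Read 2: bits[11:23] width=12 -> value=1468 (bin 010110111100); offset now 23 = byte 2 bit 7; 17 bits remain
Read 3: bits[23:32] width=9 -> value=50 (bin 000110010); offset now 32 = byte 4 bit 0; 8 bits remain
Read 4: bits[32:39] width=7 -> value=75 (bin 1001011); offset now 39 = byte 4 bit 7; 1 bits remain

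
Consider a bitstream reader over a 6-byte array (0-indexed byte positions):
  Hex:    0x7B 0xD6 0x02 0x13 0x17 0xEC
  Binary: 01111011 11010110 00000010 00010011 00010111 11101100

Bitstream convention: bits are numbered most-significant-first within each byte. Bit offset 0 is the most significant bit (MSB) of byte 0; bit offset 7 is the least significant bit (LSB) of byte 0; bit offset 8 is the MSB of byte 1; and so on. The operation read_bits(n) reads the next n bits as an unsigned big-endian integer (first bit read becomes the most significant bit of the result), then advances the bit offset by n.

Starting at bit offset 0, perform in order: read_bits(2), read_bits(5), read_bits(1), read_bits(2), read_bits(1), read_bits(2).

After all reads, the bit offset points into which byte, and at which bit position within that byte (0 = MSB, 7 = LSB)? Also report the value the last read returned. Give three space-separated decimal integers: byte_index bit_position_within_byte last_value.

Read 1: bits[0:2] width=2 -> value=1 (bin 01); offset now 2 = byte 0 bit 2; 46 bits remain
Read 2: bits[2:7] width=5 -> value=29 (bin 11101); offset now 7 = byte 0 bit 7; 41 bits remain
Read 3: bits[7:8] width=1 -> value=1 (bin 1); offset now 8 = byte 1 bit 0; 40 bits remain
Read 4: bits[8:10] width=2 -> value=3 (bin 11); offset now 10 = byte 1 bit 2; 38 bits remain
Read 5: bits[10:11] width=1 -> value=0 (bin 0); offset now 11 = byte 1 bit 3; 37 bits remain
Read 6: bits[11:13] width=2 -> value=2 (bin 10); offset now 13 = byte 1 bit 5; 35 bits remain

Answer: 1 5 2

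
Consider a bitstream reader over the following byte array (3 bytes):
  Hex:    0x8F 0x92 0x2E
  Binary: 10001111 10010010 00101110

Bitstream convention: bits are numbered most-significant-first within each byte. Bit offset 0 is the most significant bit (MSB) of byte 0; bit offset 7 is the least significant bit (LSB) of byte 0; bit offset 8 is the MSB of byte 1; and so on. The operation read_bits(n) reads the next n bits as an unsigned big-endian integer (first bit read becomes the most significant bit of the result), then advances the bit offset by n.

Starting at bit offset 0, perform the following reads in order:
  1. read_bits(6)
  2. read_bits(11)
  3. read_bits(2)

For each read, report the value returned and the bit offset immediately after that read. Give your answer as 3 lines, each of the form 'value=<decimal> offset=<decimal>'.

Read 1: bits[0:6] width=6 -> value=35 (bin 100011); offset now 6 = byte 0 bit 6; 18 bits remain
Read 2: bits[6:17] width=11 -> value=1828 (bin 11100100100); offset now 17 = byte 2 bit 1; 7 bits remain
Read 3: bits[17:19] width=2 -> value=1 (bin 01); offset now 19 = byte 2 bit 3; 5 bits remain

Answer: value=35 offset=6
value=1828 offset=17
value=1 offset=19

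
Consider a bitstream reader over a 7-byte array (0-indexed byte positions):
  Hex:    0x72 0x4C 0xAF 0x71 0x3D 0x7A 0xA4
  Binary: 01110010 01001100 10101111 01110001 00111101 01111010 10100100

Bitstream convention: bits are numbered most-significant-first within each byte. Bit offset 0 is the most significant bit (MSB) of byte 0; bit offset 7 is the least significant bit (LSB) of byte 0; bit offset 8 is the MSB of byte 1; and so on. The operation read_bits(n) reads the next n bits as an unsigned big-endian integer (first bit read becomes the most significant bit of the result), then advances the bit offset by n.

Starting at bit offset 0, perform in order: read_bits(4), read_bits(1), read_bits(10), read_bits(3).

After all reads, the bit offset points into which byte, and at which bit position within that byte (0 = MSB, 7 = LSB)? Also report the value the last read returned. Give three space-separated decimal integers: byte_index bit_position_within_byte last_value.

Answer: 2 2 2

Derivation:
Read 1: bits[0:4] width=4 -> value=7 (bin 0111); offset now 4 = byte 0 bit 4; 52 bits remain
Read 2: bits[4:5] width=1 -> value=0 (bin 0); offset now 5 = byte 0 bit 5; 51 bits remain
Read 3: bits[5:15] width=10 -> value=294 (bin 0100100110); offset now 15 = byte 1 bit 7; 41 bits remain
Read 4: bits[15:18] width=3 -> value=2 (bin 010); offset now 18 = byte 2 bit 2; 38 bits remain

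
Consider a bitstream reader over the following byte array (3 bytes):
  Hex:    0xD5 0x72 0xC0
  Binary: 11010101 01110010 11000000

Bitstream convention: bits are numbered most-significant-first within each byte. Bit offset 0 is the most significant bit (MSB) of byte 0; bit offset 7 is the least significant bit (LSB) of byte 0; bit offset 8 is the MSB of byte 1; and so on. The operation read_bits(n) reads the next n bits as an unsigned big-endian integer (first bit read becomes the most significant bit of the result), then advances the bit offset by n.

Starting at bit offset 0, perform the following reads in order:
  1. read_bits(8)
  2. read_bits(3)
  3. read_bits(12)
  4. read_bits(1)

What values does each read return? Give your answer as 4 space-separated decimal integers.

Read 1: bits[0:8] width=8 -> value=213 (bin 11010101); offset now 8 = byte 1 bit 0; 16 bits remain
Read 2: bits[8:11] width=3 -> value=3 (bin 011); offset now 11 = byte 1 bit 3; 13 bits remain
Read 3: bits[11:23] width=12 -> value=2400 (bin 100101100000); offset now 23 = byte 2 bit 7; 1 bits remain
Read 4: bits[23:24] width=1 -> value=0 (bin 0); offset now 24 = byte 3 bit 0; 0 bits remain

Answer: 213 3 2400 0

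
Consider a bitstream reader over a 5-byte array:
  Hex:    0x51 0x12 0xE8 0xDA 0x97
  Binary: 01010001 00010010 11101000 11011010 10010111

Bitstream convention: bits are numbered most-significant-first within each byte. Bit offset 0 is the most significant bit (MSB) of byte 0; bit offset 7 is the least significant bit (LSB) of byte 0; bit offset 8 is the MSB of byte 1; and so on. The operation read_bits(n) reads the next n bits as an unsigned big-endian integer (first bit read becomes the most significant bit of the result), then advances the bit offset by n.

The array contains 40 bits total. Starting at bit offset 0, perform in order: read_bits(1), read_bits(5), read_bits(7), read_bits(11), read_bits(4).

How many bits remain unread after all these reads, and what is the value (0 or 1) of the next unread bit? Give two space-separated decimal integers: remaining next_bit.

Read 1: bits[0:1] width=1 -> value=0 (bin 0); offset now 1 = byte 0 bit 1; 39 bits remain
Read 2: bits[1:6] width=5 -> value=20 (bin 10100); offset now 6 = byte 0 bit 6; 34 bits remain
Read 3: bits[6:13] width=7 -> value=34 (bin 0100010); offset now 13 = byte 1 bit 5; 27 bits remain
Read 4: bits[13:24] width=11 -> value=744 (bin 01011101000); offset now 24 = byte 3 bit 0; 16 bits remain
Read 5: bits[24:28] width=4 -> value=13 (bin 1101); offset now 28 = byte 3 bit 4; 12 bits remain

Answer: 12 1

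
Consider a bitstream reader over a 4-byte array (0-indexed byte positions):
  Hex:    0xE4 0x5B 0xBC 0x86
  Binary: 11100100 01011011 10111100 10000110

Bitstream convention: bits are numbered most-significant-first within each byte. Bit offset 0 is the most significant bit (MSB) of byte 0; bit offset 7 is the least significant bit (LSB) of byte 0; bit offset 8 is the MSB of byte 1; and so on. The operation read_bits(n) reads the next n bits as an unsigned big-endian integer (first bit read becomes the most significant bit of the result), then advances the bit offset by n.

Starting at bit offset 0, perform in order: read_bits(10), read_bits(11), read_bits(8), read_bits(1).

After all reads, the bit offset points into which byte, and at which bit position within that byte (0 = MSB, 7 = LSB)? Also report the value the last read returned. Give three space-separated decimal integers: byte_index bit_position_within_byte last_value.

Read 1: bits[0:10] width=10 -> value=913 (bin 1110010001); offset now 10 = byte 1 bit 2; 22 bits remain
Read 2: bits[10:21] width=11 -> value=887 (bin 01101110111); offset now 21 = byte 2 bit 5; 11 bits remain
Read 3: bits[21:29] width=8 -> value=144 (bin 10010000); offset now 29 = byte 3 bit 5; 3 bits remain
Read 4: bits[29:30] width=1 -> value=1 (bin 1); offset now 30 = byte 3 bit 6; 2 bits remain

Answer: 3 6 1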